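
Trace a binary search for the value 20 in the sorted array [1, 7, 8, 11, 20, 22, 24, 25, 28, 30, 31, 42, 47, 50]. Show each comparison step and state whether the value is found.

Binary search for 20 in [1, 7, 8, 11, 20, 22, 24, 25, 28, 30, 31, 42, 47, 50]:

lo=0, hi=13, mid=6, arr[mid]=24 -> 24 > 20, search left half
lo=0, hi=5, mid=2, arr[mid]=8 -> 8 < 20, search right half
lo=3, hi=5, mid=4, arr[mid]=20 -> Found target at index 4!

Binary search finds 20 at index 4 after 3 comparisons. The search repeatedly halves the search space by comparing with the middle element.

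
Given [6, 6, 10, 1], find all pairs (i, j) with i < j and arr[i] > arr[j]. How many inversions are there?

Finding inversions in [6, 6, 10, 1]:

(0, 3): arr[0]=6 > arr[3]=1
(1, 3): arr[1]=6 > arr[3]=1
(2, 3): arr[2]=10 > arr[3]=1

Total inversions: 3

The array has 3 inversion(s): (0,3), (1,3), (2,3). Each pair (i,j) satisfies i < j and arr[i] > arr[j].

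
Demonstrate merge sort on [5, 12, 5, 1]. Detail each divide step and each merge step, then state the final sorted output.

Merge sort trace:

Split: [5, 12, 5, 1] -> [5, 12] and [5, 1]
  Split: [5, 12] -> [5] and [12]
  Merge: [5] + [12] -> [5, 12]
  Split: [5, 1] -> [5] and [1]
  Merge: [5] + [1] -> [1, 5]
Merge: [5, 12] + [1, 5] -> [1, 5, 5, 12]

Final sorted array: [1, 5, 5, 12]

The merge sort proceeds by recursively splitting the array and merging sorted halves.
After all merges, the sorted array is [1, 5, 5, 12].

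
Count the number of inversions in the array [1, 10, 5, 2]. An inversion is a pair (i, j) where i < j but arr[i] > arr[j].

Finding inversions in [1, 10, 5, 2]:

(1, 2): arr[1]=10 > arr[2]=5
(1, 3): arr[1]=10 > arr[3]=2
(2, 3): arr[2]=5 > arr[3]=2

Total inversions: 3

The array has 3 inversion(s): (1,2), (1,3), (2,3). Each pair (i,j) satisfies i < j and arr[i] > arr[j].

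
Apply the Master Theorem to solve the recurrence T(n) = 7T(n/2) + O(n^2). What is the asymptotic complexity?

Master Theorem for T(n) = 7T(n/2) + O(n^2):

a = 7, b = 2, c = 2
log_b(a) = log_2(7) = 2.8074

Case 1: c = 2 < log_2(7) = 2.8074
T(n) = O(n^(log_2 7))

For T(n) = 7T(n/2) + O(n^2): log_2(7) = 2.8074. This is Case 1 of the Master Theorem (c < log_b(a), work dominated by leaves), giving O(n^(log_2 7)).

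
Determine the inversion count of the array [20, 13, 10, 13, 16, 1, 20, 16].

Finding inversions in [20, 13, 10, 13, 16, 1, 20, 16]:

(0, 1): arr[0]=20 > arr[1]=13
(0, 2): arr[0]=20 > arr[2]=10
(0, 3): arr[0]=20 > arr[3]=13
(0, 4): arr[0]=20 > arr[4]=16
(0, 5): arr[0]=20 > arr[5]=1
(0, 7): arr[0]=20 > arr[7]=16
(1, 2): arr[1]=13 > arr[2]=10
(1, 5): arr[1]=13 > arr[5]=1
(2, 5): arr[2]=10 > arr[5]=1
(3, 5): arr[3]=13 > arr[5]=1
(4, 5): arr[4]=16 > arr[5]=1
(6, 7): arr[6]=20 > arr[7]=16

Total inversions: 12

The array has 12 inversion(s): (0,1), (0,2), (0,3), (0,4), (0,5), (0,7), (1,2), (1,5), (2,5), (3,5), (4,5), (6,7). Each pair (i,j) satisfies i < j and arr[i] > arr[j].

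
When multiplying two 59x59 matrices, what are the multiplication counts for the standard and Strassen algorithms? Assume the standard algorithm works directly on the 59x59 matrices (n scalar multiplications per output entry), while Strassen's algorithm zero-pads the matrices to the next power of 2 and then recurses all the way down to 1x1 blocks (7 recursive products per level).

Matrix multiplication for 59x59 matrices:

Strassen's algorithm requires power-of-2 dimensions. Pad 59x59 to 64x64 (next power of 2).

Standard algorithm: 59^3 = 205379 multiplications
Strassen's algorithm: 7^(log2(64)) = 7^6 = 117649 multiplications
Savings: 205379 - 117649 = 87730 multiplications

Standard: 205379 multiplications (59^3). Strassen: 117649 multiplications (7^6, after padding to 64x64). Strassen reduces 8 recursive multiplications to 7 at each level.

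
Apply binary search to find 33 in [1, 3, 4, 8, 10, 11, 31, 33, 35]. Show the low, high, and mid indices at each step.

Binary search for 33 in [1, 3, 4, 8, 10, 11, 31, 33, 35]:

lo=0, hi=8, mid=4, arr[mid]=10 -> 10 < 33, search right half
lo=5, hi=8, mid=6, arr[mid]=31 -> 31 < 33, search right half
lo=7, hi=8, mid=7, arr[mid]=33 -> Found target at index 7!

Binary search finds 33 at index 7 after 3 comparisons. The search repeatedly halves the search space by comparing with the middle element.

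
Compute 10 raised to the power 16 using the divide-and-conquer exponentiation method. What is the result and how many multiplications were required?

Computing 10^16 by squaring (build up from 10^1; each line after the first costs one multiplication):

10^1 = 10
10^2 = (10^1)^2 = 10^2 = 100
10^4 = (10^2)^2 = 100^2 = 10000
10^8 = (10^4)^2 = 10000^2 = 100000000
10^16 = (10^8)^2 = 100000000^2 = 10000000000000000

Result: 10000000000000000
Multiplications needed: 4 (4 lines after 10^1)

10^16 = 10000000000000000. Using exponentiation by squaring, this requires 4 multiplications. The key idea: if the exponent is even, square the half-power; if odd, multiply by the base once.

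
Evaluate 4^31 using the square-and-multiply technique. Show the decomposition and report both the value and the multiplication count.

Computing 4^31 by squaring (build up from 4^1; each line after the first costs one multiplication):

4^1 = 4
4^2 = (4^1)^2 = 4^2 = 16
4^3 = 4 * 4^2 = 4 * 16 = 64
4^6 = (4^3)^2 = 64^2 = 4096
4^7 = 4 * 4^6 = 4 * 4096 = 16384
4^14 = (4^7)^2 = 16384^2 = 268435456
4^15 = 4 * 4^14 = 4 * 268435456 = 1073741824
4^30 = (4^15)^2 = 1073741824^2 = 1152921504606846976
4^31 = 4 * 4^30 = 4 * 1152921504606846976 = 4611686018427387904

Result: 4611686018427387904
Multiplications needed: 8 (8 lines after 4^1)

4^31 = 4611686018427387904. Using exponentiation by squaring, this requires 8 multiplications. The key idea: if the exponent is even, square the half-power; if odd, multiply by the base once.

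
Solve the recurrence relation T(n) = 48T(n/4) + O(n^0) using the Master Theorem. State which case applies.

Master Theorem for T(n) = 48T(n/4) + O(n^0):

a = 48, b = 4, c = 0
log_b(a) = log_4(48) = 2.7925

Case 1: c = 0 < log_4(48) = 2.7925
T(n) = O(n^(log_4 48))

For T(n) = 48T(n/4) + O(n^0): log_4(48) = 2.7925. This is Case 1 of the Master Theorem (c < log_b(a), work dominated by leaves), giving O(n^(log_4 48)).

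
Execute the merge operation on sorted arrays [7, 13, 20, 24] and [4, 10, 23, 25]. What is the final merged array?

Merging process:

Compare 7 vs 4: take 4 from right. Merged: [4]
Compare 7 vs 10: take 7 from left. Merged: [4, 7]
Compare 13 vs 10: take 10 from right. Merged: [4, 7, 10]
Compare 13 vs 23: take 13 from left. Merged: [4, 7, 10, 13]
Compare 20 vs 23: take 20 from left. Merged: [4, 7, 10, 13, 20]
Compare 24 vs 23: take 23 from right. Merged: [4, 7, 10, 13, 20, 23]
Compare 24 vs 25: take 24 from left. Merged: [4, 7, 10, 13, 20, 23, 24]
Append remaining from right: [25]. Merged: [4, 7, 10, 13, 20, 23, 24, 25]

Final merged array: [4, 7, 10, 13, 20, 23, 24, 25]
Total comparisons: 7

The merged array is [4, 7, 10, 13, 20, 23, 24, 25], requiring 7 comparisons. The merge step runs in O(n) time where n is the total number of elements.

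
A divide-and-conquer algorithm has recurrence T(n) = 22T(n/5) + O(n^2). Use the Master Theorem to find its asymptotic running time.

Master Theorem for T(n) = 22T(n/5) + O(n^2):

a = 22, b = 5, c = 2
log_b(a) = log_5(22) = 1.9206

Case 3: c = 2 > log_5(22) = 1.9206
T(n) = O(n^2) = O(n^2)

For T(n) = 22T(n/5) + O(n^2): log_5(22) = 1.9206. This is Case 3 of the Master Theorem (c > log_b(a), work dominated by root), giving O(n^2).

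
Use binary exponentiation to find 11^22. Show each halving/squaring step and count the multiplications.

Computing 11^22 by squaring (build up from 11^1; each line after the first costs one multiplication):

11^1 = 11
11^2 = (11^1)^2 = 11^2 = 121
11^4 = (11^2)^2 = 121^2 = 14641
11^5 = 11 * 11^4 = 11 * 14641 = 161051
11^10 = (11^5)^2 = 161051^2 = 25937424601
11^11 = 11 * 11^10 = 11 * 25937424601 = 285311670611
11^22 = (11^11)^2 = 285311670611^2 = 81402749386839761113321

Result: 81402749386839761113321
Multiplications needed: 6 (6 lines after 11^1)

11^22 = 81402749386839761113321. Using exponentiation by squaring, this requires 6 multiplications. The key idea: if the exponent is even, square the half-power; if odd, multiply by the base once.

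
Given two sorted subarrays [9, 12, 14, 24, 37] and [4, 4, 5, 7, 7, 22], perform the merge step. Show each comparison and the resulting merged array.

Merging process:

Compare 9 vs 4: take 4 from right. Merged: [4]
Compare 9 vs 4: take 4 from right. Merged: [4, 4]
Compare 9 vs 5: take 5 from right. Merged: [4, 4, 5]
Compare 9 vs 7: take 7 from right. Merged: [4, 4, 5, 7]
Compare 9 vs 7: take 7 from right. Merged: [4, 4, 5, 7, 7]
Compare 9 vs 22: take 9 from left. Merged: [4, 4, 5, 7, 7, 9]
Compare 12 vs 22: take 12 from left. Merged: [4, 4, 5, 7, 7, 9, 12]
Compare 14 vs 22: take 14 from left. Merged: [4, 4, 5, 7, 7, 9, 12, 14]
Compare 24 vs 22: take 22 from right. Merged: [4, 4, 5, 7, 7, 9, 12, 14, 22]
Append remaining from left: [24, 37]. Merged: [4, 4, 5, 7, 7, 9, 12, 14, 22, 24, 37]

Final merged array: [4, 4, 5, 7, 7, 9, 12, 14, 22, 24, 37]
Total comparisons: 9

The merged array is [4, 4, 5, 7, 7, 9, 12, 14, 22, 24, 37], requiring 9 comparisons. The merge step runs in O(n) time where n is the total number of elements.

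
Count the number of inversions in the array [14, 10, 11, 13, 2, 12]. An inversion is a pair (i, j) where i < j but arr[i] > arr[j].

Finding inversions in [14, 10, 11, 13, 2, 12]:

(0, 1): arr[0]=14 > arr[1]=10
(0, 2): arr[0]=14 > arr[2]=11
(0, 3): arr[0]=14 > arr[3]=13
(0, 4): arr[0]=14 > arr[4]=2
(0, 5): arr[0]=14 > arr[5]=12
(1, 4): arr[1]=10 > arr[4]=2
(2, 4): arr[2]=11 > arr[4]=2
(3, 4): arr[3]=13 > arr[4]=2
(3, 5): arr[3]=13 > arr[5]=12

Total inversions: 9

The array has 9 inversion(s): (0,1), (0,2), (0,3), (0,4), (0,5), (1,4), (2,4), (3,4), (3,5). Each pair (i,j) satisfies i < j and arr[i] > arr[j].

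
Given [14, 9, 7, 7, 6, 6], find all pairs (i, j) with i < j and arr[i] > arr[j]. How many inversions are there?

Finding inversions in [14, 9, 7, 7, 6, 6]:

(0, 1): arr[0]=14 > arr[1]=9
(0, 2): arr[0]=14 > arr[2]=7
(0, 3): arr[0]=14 > arr[3]=7
(0, 4): arr[0]=14 > arr[4]=6
(0, 5): arr[0]=14 > arr[5]=6
(1, 2): arr[1]=9 > arr[2]=7
(1, 3): arr[1]=9 > arr[3]=7
(1, 4): arr[1]=9 > arr[4]=6
(1, 5): arr[1]=9 > arr[5]=6
(2, 4): arr[2]=7 > arr[4]=6
(2, 5): arr[2]=7 > arr[5]=6
(3, 4): arr[3]=7 > arr[4]=6
(3, 5): arr[3]=7 > arr[5]=6

Total inversions: 13

The array has 13 inversion(s): (0,1), (0,2), (0,3), (0,4), (0,5), (1,2), (1,3), (1,4), (1,5), (2,4), (2,5), (3,4), (3,5). Each pair (i,j) satisfies i < j and arr[i] > arr[j].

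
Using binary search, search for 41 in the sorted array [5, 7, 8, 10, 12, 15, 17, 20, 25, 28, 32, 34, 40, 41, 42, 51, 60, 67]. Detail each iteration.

Binary search for 41 in [5, 7, 8, 10, 12, 15, 17, 20, 25, 28, 32, 34, 40, 41, 42, 51, 60, 67]:

lo=0, hi=17, mid=8, arr[mid]=25 -> 25 < 41, search right half
lo=9, hi=17, mid=13, arr[mid]=41 -> Found target at index 13!

Binary search finds 41 at index 13 after 2 comparisons. The search repeatedly halves the search space by comparing with the middle element.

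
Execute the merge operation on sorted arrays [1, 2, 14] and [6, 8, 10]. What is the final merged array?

Merging process:

Compare 1 vs 6: take 1 from left. Merged: [1]
Compare 2 vs 6: take 2 from left. Merged: [1, 2]
Compare 14 vs 6: take 6 from right. Merged: [1, 2, 6]
Compare 14 vs 8: take 8 from right. Merged: [1, 2, 6, 8]
Compare 14 vs 10: take 10 from right. Merged: [1, 2, 6, 8, 10]
Append remaining from left: [14]. Merged: [1, 2, 6, 8, 10, 14]

Final merged array: [1, 2, 6, 8, 10, 14]
Total comparisons: 5

The merged array is [1, 2, 6, 8, 10, 14], requiring 5 comparisons. The merge step runs in O(n) time where n is the total number of elements.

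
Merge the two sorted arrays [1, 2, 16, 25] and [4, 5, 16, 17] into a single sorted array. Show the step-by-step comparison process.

Merging process:

Compare 1 vs 4: take 1 from left. Merged: [1]
Compare 2 vs 4: take 2 from left. Merged: [1, 2]
Compare 16 vs 4: take 4 from right. Merged: [1, 2, 4]
Compare 16 vs 5: take 5 from right. Merged: [1, 2, 4, 5]
Compare 16 vs 16: take 16 from left. Merged: [1, 2, 4, 5, 16]
Compare 25 vs 16: take 16 from right. Merged: [1, 2, 4, 5, 16, 16]
Compare 25 vs 17: take 17 from right. Merged: [1, 2, 4, 5, 16, 16, 17]
Append remaining from left: [25]. Merged: [1, 2, 4, 5, 16, 16, 17, 25]

Final merged array: [1, 2, 4, 5, 16, 16, 17, 25]
Total comparisons: 7

The merged array is [1, 2, 4, 5, 16, 16, 17, 25], requiring 7 comparisons. The merge step runs in O(n) time where n is the total number of elements.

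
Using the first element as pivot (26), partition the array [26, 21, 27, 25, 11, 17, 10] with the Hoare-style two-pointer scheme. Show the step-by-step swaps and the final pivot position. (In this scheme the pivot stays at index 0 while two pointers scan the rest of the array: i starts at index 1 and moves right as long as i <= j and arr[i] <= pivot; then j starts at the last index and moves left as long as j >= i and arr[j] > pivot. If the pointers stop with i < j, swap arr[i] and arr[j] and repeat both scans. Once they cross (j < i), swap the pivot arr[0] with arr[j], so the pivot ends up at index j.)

Hoare-style two-pointer partition with pivot = 26:

Initial array: [26, 21, 27, 25, 11, 17, 10]

Pointers start at i = 1, j = 6.
i stops at index 2 (arr[2]=27 > 26), j stops at index 6 (arr[6]=10 <= 26): swap arr[2] and arr[6], array becomes [26, 21, 10, 25, 11, 17, 27]
i ends at 6, j ends at 5: the pointers have crossed (j < i), so scanning stops.

Swap pivot arr[0] with arr[5] to place pivot at position 5: [17, 21, 10, 25, 11, 26, 27]
Pivot position: 5

After partitioning with pivot 26, the array becomes [17, 21, 10, 25, 11, 26, 27]. The pivot is placed at index 5. All elements to the left of the pivot are <= 26, and all elements to the right are > 26.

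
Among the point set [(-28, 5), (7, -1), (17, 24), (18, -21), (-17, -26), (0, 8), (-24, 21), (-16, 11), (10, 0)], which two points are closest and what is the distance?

Computing all pairwise distances among 9 points:

d((-28, 5), (7, -1)) = 35.5106
d((-28, 5), (17, 24)) = 48.8467
d((-28, 5), (18, -21)) = 52.8394
d((-28, 5), (-17, -26)) = 32.8938
d((-28, 5), (0, 8)) = 28.1603
d((-28, 5), (-24, 21)) = 16.4924
d((-28, 5), (-16, 11)) = 13.4164
d((-28, 5), (10, 0)) = 38.3275
d((7, -1), (17, 24)) = 26.9258
d((7, -1), (18, -21)) = 22.8254
d((7, -1), (-17, -26)) = 34.6554
d((7, -1), (0, 8)) = 11.4018
d((7, -1), (-24, 21)) = 38.0132
d((7, -1), (-16, 11)) = 25.9422
d((7, -1), (10, 0)) = 3.1623 <-- minimum
d((17, 24), (18, -21)) = 45.0111
d((17, 24), (-17, -26)) = 60.4649
d((17, 24), (0, 8)) = 23.3452
d((17, 24), (-24, 21)) = 41.1096
d((17, 24), (-16, 11)) = 35.4683
d((17, 24), (10, 0)) = 25.0
d((18, -21), (-17, -26)) = 35.3553
d((18, -21), (0, 8)) = 34.1321
d((18, -21), (-24, 21)) = 59.397
d((18, -21), (-16, 11)) = 46.6905
d((18, -21), (10, 0)) = 22.4722
d((-17, -26), (0, 8)) = 38.0132
d((-17, -26), (-24, 21)) = 47.5184
d((-17, -26), (-16, 11)) = 37.0135
d((-17, -26), (10, 0)) = 37.4833
d((0, 8), (-24, 21)) = 27.2947
d((0, 8), (-16, 11)) = 16.2788
d((0, 8), (10, 0)) = 12.8062
d((-24, 21), (-16, 11)) = 12.8062
d((-24, 21), (10, 0)) = 39.9625
d((-16, 11), (10, 0)) = 28.2312

Closest pair: (7, -1) and (10, 0) with distance 3.1623

The closest pair is (7, -1) and (10, 0) with Euclidean distance 3.1623. For 9 points, brute-force pairwise comparison is shown above. For large n, the divide-and-conquer algorithm (sort by x, recurse on halves, check the dividing strip) achieves O(n log n).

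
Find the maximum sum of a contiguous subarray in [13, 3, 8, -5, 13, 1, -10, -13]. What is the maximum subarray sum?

Using Kadane's algorithm on [13, 3, 8, -5, 13, 1, -10, -13]:

Scanning through the array:
Position 1 (value 3): max_ending_here = 16, max_so_far = 16
Position 2 (value 8): max_ending_here = 24, max_so_far = 24
Position 3 (value -5): max_ending_here = 19, max_so_far = 24
Position 4 (value 13): max_ending_here = 32, max_so_far = 32
Position 5 (value 1): max_ending_here = 33, max_so_far = 33
Position 6 (value -10): max_ending_here = 23, max_so_far = 33
Position 7 (value -13): max_ending_here = 10, max_so_far = 33

Maximum subarray: [13, 3, 8, -5, 13, 1]
Maximum sum: 33

The maximum subarray is [13, 3, 8, -5, 13, 1] with sum 33. This subarray runs from index 0 to index 5.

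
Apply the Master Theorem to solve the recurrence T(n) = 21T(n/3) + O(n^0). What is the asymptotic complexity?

Master Theorem for T(n) = 21T(n/3) + O(n^0):

a = 21, b = 3, c = 0
log_b(a) = log_3(21) = 2.7712

Case 1: c = 0 < log_3(21) = 2.7712
T(n) = O(n^(log_3 21))

For T(n) = 21T(n/3) + O(n^0): log_3(21) = 2.7712. This is Case 1 of the Master Theorem (c < log_b(a), work dominated by leaves), giving O(n^(log_3 21)).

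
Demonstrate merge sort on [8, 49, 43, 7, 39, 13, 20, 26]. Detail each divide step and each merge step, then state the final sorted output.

Merge sort trace:

Split: [8, 49, 43, 7, 39, 13, 20, 26] -> [8, 49, 43, 7] and [39, 13, 20, 26]
  Split: [8, 49, 43, 7] -> [8, 49] and [43, 7]
    Split: [8, 49] -> [8] and [49]
    Merge: [8] + [49] -> [8, 49]
    Split: [43, 7] -> [43] and [7]
    Merge: [43] + [7] -> [7, 43]
  Merge: [8, 49] + [7, 43] -> [7, 8, 43, 49]
  Split: [39, 13, 20, 26] -> [39, 13] and [20, 26]
    Split: [39, 13] -> [39] and [13]
    Merge: [39] + [13] -> [13, 39]
    Split: [20, 26] -> [20] and [26]
    Merge: [20] + [26] -> [20, 26]
  Merge: [13, 39] + [20, 26] -> [13, 20, 26, 39]
Merge: [7, 8, 43, 49] + [13, 20, 26, 39] -> [7, 8, 13, 20, 26, 39, 43, 49]

Final sorted array: [7, 8, 13, 20, 26, 39, 43, 49]

The merge sort proceeds by recursively splitting the array and merging sorted halves.
After all merges, the sorted array is [7, 8, 13, 20, 26, 39, 43, 49].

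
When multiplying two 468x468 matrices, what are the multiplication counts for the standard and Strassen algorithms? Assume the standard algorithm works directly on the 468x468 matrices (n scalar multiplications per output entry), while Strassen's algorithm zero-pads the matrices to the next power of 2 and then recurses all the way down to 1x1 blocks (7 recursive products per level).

Matrix multiplication for 468x468 matrices:

Strassen's algorithm requires power-of-2 dimensions. Pad 468x468 to 512x512 (next power of 2).

Standard algorithm: 468^3 = 102503232 multiplications
Strassen's algorithm: 7^(log2(512)) = 7^9 = 40353607 multiplications
Savings: 102503232 - 40353607 = 62149625 multiplications

Standard: 102503232 multiplications (468^3). Strassen: 40353607 multiplications (7^9, after padding to 512x512). Strassen reduces 8 recursive multiplications to 7 at each level.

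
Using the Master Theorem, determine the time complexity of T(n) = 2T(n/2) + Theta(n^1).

Master Theorem for T(n) = 2T(n/2) + O(n^1):

a = 2, b = 2, c = 1
log_b(a) = log_2(2) = 1.0000

Case 2: c = 1 = log_2(2) = 1.0000
T(n) = O(n^1 log n) = O(n log n)

For T(n) = 2T(n/2) + O(n^1): log_2(2) = 1.0000. This is Case 2 of the Master Theorem (c = log_b(a), equal work at all levels), giving O(n log n).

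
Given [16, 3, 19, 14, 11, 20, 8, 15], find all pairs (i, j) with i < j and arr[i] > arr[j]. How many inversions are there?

Finding inversions in [16, 3, 19, 14, 11, 20, 8, 15]:

(0, 1): arr[0]=16 > arr[1]=3
(0, 3): arr[0]=16 > arr[3]=14
(0, 4): arr[0]=16 > arr[4]=11
(0, 6): arr[0]=16 > arr[6]=8
(0, 7): arr[0]=16 > arr[7]=15
(2, 3): arr[2]=19 > arr[3]=14
(2, 4): arr[2]=19 > arr[4]=11
(2, 6): arr[2]=19 > arr[6]=8
(2, 7): arr[2]=19 > arr[7]=15
(3, 4): arr[3]=14 > arr[4]=11
(3, 6): arr[3]=14 > arr[6]=8
(4, 6): arr[4]=11 > arr[6]=8
(5, 6): arr[5]=20 > arr[6]=8
(5, 7): arr[5]=20 > arr[7]=15

Total inversions: 14

The array has 14 inversion(s): (0,1), (0,3), (0,4), (0,6), (0,7), (2,3), (2,4), (2,6), (2,7), (3,4), (3,6), (4,6), (5,6), (5,7). Each pair (i,j) satisfies i < j and arr[i] > arr[j].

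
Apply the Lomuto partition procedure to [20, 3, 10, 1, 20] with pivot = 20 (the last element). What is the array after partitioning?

Lomuto partition with pivot = 20:

Initial array: [20, 3, 10, 1, 20]

arr[0]=20 <= 20: swap with position 0, array becomes [20, 3, 10, 1, 20]
arr[1]=3 <= 20: swap with position 1, array becomes [20, 3, 10, 1, 20]
arr[2]=10 <= 20: swap with position 2, array becomes [20, 3, 10, 1, 20]
arr[3]=1 <= 20: swap with position 3, array becomes [20, 3, 10, 1, 20]

Place pivot at position 4: [20, 3, 10, 1, 20]
Pivot position: 4

After partitioning with pivot 20, the array becomes [20, 3, 10, 1, 20]. The pivot is placed at index 4. All elements to the left of the pivot are <= 20, and all elements to the right are > 20.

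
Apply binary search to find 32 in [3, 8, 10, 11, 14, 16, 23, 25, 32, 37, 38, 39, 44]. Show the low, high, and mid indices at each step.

Binary search for 32 in [3, 8, 10, 11, 14, 16, 23, 25, 32, 37, 38, 39, 44]:

lo=0, hi=12, mid=6, arr[mid]=23 -> 23 < 32, search right half
lo=7, hi=12, mid=9, arr[mid]=37 -> 37 > 32, search left half
lo=7, hi=8, mid=7, arr[mid]=25 -> 25 < 32, search right half
lo=8, hi=8, mid=8, arr[mid]=32 -> Found target at index 8!

Binary search finds 32 at index 8 after 4 comparisons. The search repeatedly halves the search space by comparing with the middle element.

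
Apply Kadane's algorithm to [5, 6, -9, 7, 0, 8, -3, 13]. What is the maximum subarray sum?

Using Kadane's algorithm on [5, 6, -9, 7, 0, 8, -3, 13]:

Scanning through the array:
Position 1 (value 6): max_ending_here = 11, max_so_far = 11
Position 2 (value -9): max_ending_here = 2, max_so_far = 11
Position 3 (value 7): max_ending_here = 9, max_so_far = 11
Position 4 (value 0): max_ending_here = 9, max_so_far = 11
Position 5 (value 8): max_ending_here = 17, max_so_far = 17
Position 6 (value -3): max_ending_here = 14, max_so_far = 17
Position 7 (value 13): max_ending_here = 27, max_so_far = 27

Maximum subarray: [5, 6, -9, 7, 0, 8, -3, 13]
Maximum sum: 27

The maximum subarray is [5, 6, -9, 7, 0, 8, -3, 13] with sum 27. This subarray runs from index 0 to index 7.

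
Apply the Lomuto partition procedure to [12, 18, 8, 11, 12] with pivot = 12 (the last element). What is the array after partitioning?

Lomuto partition with pivot = 12:

Initial array: [12, 18, 8, 11, 12]

arr[0]=12 <= 12: swap with position 0, array becomes [12, 18, 8, 11, 12]
arr[1]=18 > 12: no swap
arr[2]=8 <= 12: swap with position 1, array becomes [12, 8, 18, 11, 12]
arr[3]=11 <= 12: swap with position 2, array becomes [12, 8, 11, 18, 12]

Place pivot at position 3: [12, 8, 11, 12, 18]
Pivot position: 3

After partitioning with pivot 12, the array becomes [12, 8, 11, 12, 18]. The pivot is placed at index 3. All elements to the left of the pivot are <= 12, and all elements to the right are > 12.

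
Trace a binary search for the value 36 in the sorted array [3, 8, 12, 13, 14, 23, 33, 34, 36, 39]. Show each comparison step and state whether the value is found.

Binary search for 36 in [3, 8, 12, 13, 14, 23, 33, 34, 36, 39]:

lo=0, hi=9, mid=4, arr[mid]=14 -> 14 < 36, search right half
lo=5, hi=9, mid=7, arr[mid]=34 -> 34 < 36, search right half
lo=8, hi=9, mid=8, arr[mid]=36 -> Found target at index 8!

Binary search finds 36 at index 8 after 3 comparisons. The search repeatedly halves the search space by comparing with the middle element.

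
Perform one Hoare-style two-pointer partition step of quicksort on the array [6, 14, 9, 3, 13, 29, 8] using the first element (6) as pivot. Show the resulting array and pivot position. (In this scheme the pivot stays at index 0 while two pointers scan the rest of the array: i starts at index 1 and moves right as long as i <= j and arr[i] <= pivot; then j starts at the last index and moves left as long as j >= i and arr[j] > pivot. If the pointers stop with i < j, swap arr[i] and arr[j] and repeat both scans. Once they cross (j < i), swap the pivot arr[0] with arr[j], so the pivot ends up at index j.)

Hoare-style two-pointer partition with pivot = 6:

Initial array: [6, 14, 9, 3, 13, 29, 8]

Pointers start at i = 1, j = 6.
i stops at index 1 (arr[1]=14 > 6), j stops at index 3 (arr[3]=3 <= 6): swap arr[1] and arr[3], array becomes [6, 3, 9, 14, 13, 29, 8]
i ends at 2, j ends at 1: the pointers have crossed (j < i), so scanning stops.

Swap pivot arr[0] with arr[1] to place pivot at position 1: [3, 6, 9, 14, 13, 29, 8]
Pivot position: 1

After partitioning with pivot 6, the array becomes [3, 6, 9, 14, 13, 29, 8]. The pivot is placed at index 1. All elements to the left of the pivot are <= 6, and all elements to the right are > 6.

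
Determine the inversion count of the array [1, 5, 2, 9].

Finding inversions in [1, 5, 2, 9]:

(1, 2): arr[1]=5 > arr[2]=2

Total inversions: 1

The array has 1 inversion(s): (1,2). Each pair (i,j) satisfies i < j and arr[i] > arr[j].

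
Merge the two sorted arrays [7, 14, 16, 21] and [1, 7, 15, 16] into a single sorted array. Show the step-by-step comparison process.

Merging process:

Compare 7 vs 1: take 1 from right. Merged: [1]
Compare 7 vs 7: take 7 from left. Merged: [1, 7]
Compare 14 vs 7: take 7 from right. Merged: [1, 7, 7]
Compare 14 vs 15: take 14 from left. Merged: [1, 7, 7, 14]
Compare 16 vs 15: take 15 from right. Merged: [1, 7, 7, 14, 15]
Compare 16 vs 16: take 16 from left. Merged: [1, 7, 7, 14, 15, 16]
Compare 21 vs 16: take 16 from right. Merged: [1, 7, 7, 14, 15, 16, 16]
Append remaining from left: [21]. Merged: [1, 7, 7, 14, 15, 16, 16, 21]

Final merged array: [1, 7, 7, 14, 15, 16, 16, 21]
Total comparisons: 7

The merged array is [1, 7, 7, 14, 15, 16, 16, 21], requiring 7 comparisons. The merge step runs in O(n) time where n is the total number of elements.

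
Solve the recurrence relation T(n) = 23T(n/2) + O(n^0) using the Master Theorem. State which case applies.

Master Theorem for T(n) = 23T(n/2) + O(n^0):

a = 23, b = 2, c = 0
log_b(a) = log_2(23) = 4.5236

Case 1: c = 0 < log_2(23) = 4.5236
T(n) = O(n^(log_2 23))

For T(n) = 23T(n/2) + O(n^0): log_2(23) = 4.5236. This is Case 1 of the Master Theorem (c < log_b(a), work dominated by leaves), giving O(n^(log_2 23)).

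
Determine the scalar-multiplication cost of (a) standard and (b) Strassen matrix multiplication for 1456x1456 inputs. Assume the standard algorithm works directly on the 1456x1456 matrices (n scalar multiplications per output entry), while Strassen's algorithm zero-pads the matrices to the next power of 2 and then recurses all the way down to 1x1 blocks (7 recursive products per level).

Matrix multiplication for 1456x1456 matrices:

Strassen's algorithm requires power-of-2 dimensions. Pad 1456x1456 to 2048x2048 (next power of 2).

Standard algorithm: 1456^3 = 3086626816 multiplications
Strassen's algorithm: 7^(log2(2048)) = 7^11 = 1977326743 multiplications
Savings: 3086626816 - 1977326743 = 1109300073 multiplications

Standard: 3086626816 multiplications (1456^3). Strassen: 1977326743 multiplications (7^11, after padding to 2048x2048). Strassen reduces 8 recursive multiplications to 7 at each level.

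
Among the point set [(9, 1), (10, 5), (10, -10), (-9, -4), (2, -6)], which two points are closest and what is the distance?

Computing all pairwise distances among 5 points:

d((9, 1), (10, 5)) = 4.1231 <-- minimum
d((9, 1), (10, -10)) = 11.0454
d((9, 1), (-9, -4)) = 18.6815
d((9, 1), (2, -6)) = 9.8995
d((10, 5), (10, -10)) = 15.0
d((10, 5), (-9, -4)) = 21.0238
d((10, 5), (2, -6)) = 13.6015
d((10, -10), (-9, -4)) = 19.9249
d((10, -10), (2, -6)) = 8.9443
d((-9, -4), (2, -6)) = 11.1803

Closest pair: (9, 1) and (10, 5) with distance 4.1231

The closest pair is (9, 1) and (10, 5) with Euclidean distance 4.1231. For 5 points, brute-force pairwise comparison is shown above. For large n, the divide-and-conquer algorithm (sort by x, recurse on halves, check the dividing strip) achieves O(n log n).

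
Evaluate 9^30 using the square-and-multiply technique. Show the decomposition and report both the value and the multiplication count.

Computing 9^30 by squaring (build up from 9^1; each line after the first costs one multiplication):

9^1 = 9
9^2 = (9^1)^2 = 9^2 = 81
9^3 = 9 * 9^2 = 9 * 81 = 729
9^6 = (9^3)^2 = 729^2 = 531441
9^7 = 9 * 9^6 = 9 * 531441 = 4782969
9^14 = (9^7)^2 = 4782969^2 = 22876792454961
9^15 = 9 * 9^14 = 9 * 22876792454961 = 205891132094649
9^30 = (9^15)^2 = 205891132094649^2 = 42391158275216203514294433201

Result: 42391158275216203514294433201
Multiplications needed: 7 (7 lines after 9^1)

9^30 = 42391158275216203514294433201. Using exponentiation by squaring, this requires 7 multiplications. The key idea: if the exponent is even, square the half-power; if odd, multiply by the base once.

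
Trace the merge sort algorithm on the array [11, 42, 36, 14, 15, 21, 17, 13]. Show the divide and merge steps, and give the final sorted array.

Merge sort trace:

Split: [11, 42, 36, 14, 15, 21, 17, 13] -> [11, 42, 36, 14] and [15, 21, 17, 13]
  Split: [11, 42, 36, 14] -> [11, 42] and [36, 14]
    Split: [11, 42] -> [11] and [42]
    Merge: [11] + [42] -> [11, 42]
    Split: [36, 14] -> [36] and [14]
    Merge: [36] + [14] -> [14, 36]
  Merge: [11, 42] + [14, 36] -> [11, 14, 36, 42]
  Split: [15, 21, 17, 13] -> [15, 21] and [17, 13]
    Split: [15, 21] -> [15] and [21]
    Merge: [15] + [21] -> [15, 21]
    Split: [17, 13] -> [17] and [13]
    Merge: [17] + [13] -> [13, 17]
  Merge: [15, 21] + [13, 17] -> [13, 15, 17, 21]
Merge: [11, 14, 36, 42] + [13, 15, 17, 21] -> [11, 13, 14, 15, 17, 21, 36, 42]

Final sorted array: [11, 13, 14, 15, 17, 21, 36, 42]

The merge sort proceeds by recursively splitting the array and merging sorted halves.
After all merges, the sorted array is [11, 13, 14, 15, 17, 21, 36, 42].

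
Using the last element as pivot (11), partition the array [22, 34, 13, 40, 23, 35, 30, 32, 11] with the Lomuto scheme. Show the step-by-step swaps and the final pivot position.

Lomuto partition with pivot = 11:

Initial array: [22, 34, 13, 40, 23, 35, 30, 32, 11]

arr[0]=22 > 11: no swap
arr[1]=34 > 11: no swap
arr[2]=13 > 11: no swap
arr[3]=40 > 11: no swap
arr[4]=23 > 11: no swap
arr[5]=35 > 11: no swap
arr[6]=30 > 11: no swap
arr[7]=32 > 11: no swap

Place pivot at position 0: [11, 34, 13, 40, 23, 35, 30, 32, 22]
Pivot position: 0

After partitioning with pivot 11, the array becomes [11, 34, 13, 40, 23, 35, 30, 32, 22]. The pivot is placed at index 0. All elements to the left of the pivot are <= 11, and all elements to the right are > 11.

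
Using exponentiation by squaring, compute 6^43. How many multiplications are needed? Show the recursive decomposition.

Computing 6^43 by squaring (build up from 6^1; each line after the first costs one multiplication):

6^1 = 6
6^2 = (6^1)^2 = 6^2 = 36
6^4 = (6^2)^2 = 36^2 = 1296
6^5 = 6 * 6^4 = 6 * 1296 = 7776
6^10 = (6^5)^2 = 7776^2 = 60466176
6^20 = (6^10)^2 = 60466176^2 = 3656158440062976
6^21 = 6 * 6^20 = 6 * 3656158440062976 = 21936950640377856
6^42 = (6^21)^2 = 21936950640377856^2 = 481229803398374426442198455156736
6^43 = 6 * 6^42 = 6 * 481229803398374426442198455156736 = 2887378820390246558653190730940416

Result: 2887378820390246558653190730940416
Multiplications needed: 8 (8 lines after 6^1)

6^43 = 2887378820390246558653190730940416. Using exponentiation by squaring, this requires 8 multiplications. The key idea: if the exponent is even, square the half-power; if odd, multiply by the base once.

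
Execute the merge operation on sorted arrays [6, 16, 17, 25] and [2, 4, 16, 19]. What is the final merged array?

Merging process:

Compare 6 vs 2: take 2 from right. Merged: [2]
Compare 6 vs 4: take 4 from right. Merged: [2, 4]
Compare 6 vs 16: take 6 from left. Merged: [2, 4, 6]
Compare 16 vs 16: take 16 from left. Merged: [2, 4, 6, 16]
Compare 17 vs 16: take 16 from right. Merged: [2, 4, 6, 16, 16]
Compare 17 vs 19: take 17 from left. Merged: [2, 4, 6, 16, 16, 17]
Compare 25 vs 19: take 19 from right. Merged: [2, 4, 6, 16, 16, 17, 19]
Append remaining from left: [25]. Merged: [2, 4, 6, 16, 16, 17, 19, 25]

Final merged array: [2, 4, 6, 16, 16, 17, 19, 25]
Total comparisons: 7

The merged array is [2, 4, 6, 16, 16, 17, 19, 25], requiring 7 comparisons. The merge step runs in O(n) time where n is the total number of elements.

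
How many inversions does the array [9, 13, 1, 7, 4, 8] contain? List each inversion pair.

Finding inversions in [9, 13, 1, 7, 4, 8]:

(0, 2): arr[0]=9 > arr[2]=1
(0, 3): arr[0]=9 > arr[3]=7
(0, 4): arr[0]=9 > arr[4]=4
(0, 5): arr[0]=9 > arr[5]=8
(1, 2): arr[1]=13 > arr[2]=1
(1, 3): arr[1]=13 > arr[3]=7
(1, 4): arr[1]=13 > arr[4]=4
(1, 5): arr[1]=13 > arr[5]=8
(3, 4): arr[3]=7 > arr[4]=4

Total inversions: 9

The array has 9 inversion(s): (0,2), (0,3), (0,4), (0,5), (1,2), (1,3), (1,4), (1,5), (3,4). Each pair (i,j) satisfies i < j and arr[i] > arr[j].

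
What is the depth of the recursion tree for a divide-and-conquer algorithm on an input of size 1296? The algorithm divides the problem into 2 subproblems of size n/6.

For divide and conquer with division factor 6:

Problem sizes at each level:
Level 0: 1296
Level 1: 216
Level 2: 36
Level 3: 6
Level 4: 1

The root is level 0 and the size-1 base case is level 4 (the tree spans levels 0 through 4, i.e. 5 levels counting the root), so the depth is the number of divisions: log_6(1296) = 4

The recursion tree depth is log_6(1296) = 4. At each level, the problem size is divided by 6, so it takes 4 divisions to reduce to a base case of size 1. The algorithm makes 2 recursive calls at each level.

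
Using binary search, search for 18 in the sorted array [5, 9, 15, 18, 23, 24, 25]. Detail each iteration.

Binary search for 18 in [5, 9, 15, 18, 23, 24, 25]:

lo=0, hi=6, mid=3, arr[mid]=18 -> Found target at index 3!

Binary search finds 18 at index 3 after 1 comparisons. The search repeatedly halves the search space by comparing with the middle element.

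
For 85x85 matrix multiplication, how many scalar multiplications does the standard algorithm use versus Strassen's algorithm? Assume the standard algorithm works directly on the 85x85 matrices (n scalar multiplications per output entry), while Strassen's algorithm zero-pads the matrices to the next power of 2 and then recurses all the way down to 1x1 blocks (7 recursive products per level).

Matrix multiplication for 85x85 matrices:

Strassen's algorithm requires power-of-2 dimensions. Pad 85x85 to 128x128 (next power of 2).

Standard algorithm: 85^3 = 614125 multiplications
Strassen's algorithm: 7^(log2(128)) = 7^7 = 823543 multiplications
Difference: 614125 - 823543 = -209418 (Strassen uses MORE here due to padding overhead — for small or just-over-power-of-2 n, padding can outweigh the per-level savings)

Standard: 614125 multiplications (85^3). Strassen: 823543 multiplications (7^7, after padding to 128x128). Strassen reduces 8 recursive multiplications to 7 at each level.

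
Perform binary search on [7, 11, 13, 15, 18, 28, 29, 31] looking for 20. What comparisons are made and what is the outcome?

Binary search for 20 in [7, 11, 13, 15, 18, 28, 29, 31]:

lo=0, hi=7, mid=3, arr[mid]=15 -> 15 < 20, search right half
lo=4, hi=7, mid=5, arr[mid]=28 -> 28 > 20, search left half
lo=4, hi=4, mid=4, arr[mid]=18 -> 18 < 20, search right half
lo=5 > hi=4, target 20 not found

Binary search determines that 20 is not in the array after 3 comparisons. The search space was exhausted without finding the target.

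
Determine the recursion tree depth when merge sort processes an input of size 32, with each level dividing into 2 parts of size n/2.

For divide and conquer with division factor 2:

Problem sizes at each level:
Level 0: 32
Level 1: 16
Level 2: 8
Level 3: 4
Level 4: 2
Level 5: 1

The root is level 0 and the size-1 base case is level 5 (the tree spans levels 0 through 5, i.e. 6 levels counting the root), so the depth is the number of divisions: log_2(32) = 5

The recursion tree depth is log_2(32) = 5. At each level, the problem size is divided by 2, so it takes 5 divisions to reduce to a base case of size 1. The algorithm makes 2 recursive calls at each level.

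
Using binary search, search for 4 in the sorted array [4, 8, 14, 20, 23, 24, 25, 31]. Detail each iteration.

Binary search for 4 in [4, 8, 14, 20, 23, 24, 25, 31]:

lo=0, hi=7, mid=3, arr[mid]=20 -> 20 > 4, search left half
lo=0, hi=2, mid=1, arr[mid]=8 -> 8 > 4, search left half
lo=0, hi=0, mid=0, arr[mid]=4 -> Found target at index 0!

Binary search finds 4 at index 0 after 3 comparisons. The search repeatedly halves the search space by comparing with the middle element.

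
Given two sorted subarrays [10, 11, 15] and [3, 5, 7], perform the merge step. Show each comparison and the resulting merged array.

Merging process:

Compare 10 vs 3: take 3 from right. Merged: [3]
Compare 10 vs 5: take 5 from right. Merged: [3, 5]
Compare 10 vs 7: take 7 from right. Merged: [3, 5, 7]
Append remaining from left: [10, 11, 15]. Merged: [3, 5, 7, 10, 11, 15]

Final merged array: [3, 5, 7, 10, 11, 15]
Total comparisons: 3

The merged array is [3, 5, 7, 10, 11, 15], requiring 3 comparisons. The merge step runs in O(n) time where n is the total number of elements.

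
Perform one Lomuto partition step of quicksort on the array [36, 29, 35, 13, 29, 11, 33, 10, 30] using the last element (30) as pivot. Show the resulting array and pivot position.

Lomuto partition with pivot = 30:

Initial array: [36, 29, 35, 13, 29, 11, 33, 10, 30]

arr[0]=36 > 30: no swap
arr[1]=29 <= 30: swap with position 0, array becomes [29, 36, 35, 13, 29, 11, 33, 10, 30]
arr[2]=35 > 30: no swap
arr[3]=13 <= 30: swap with position 1, array becomes [29, 13, 35, 36, 29, 11, 33, 10, 30]
arr[4]=29 <= 30: swap with position 2, array becomes [29, 13, 29, 36, 35, 11, 33, 10, 30]
arr[5]=11 <= 30: swap with position 3, array becomes [29, 13, 29, 11, 35, 36, 33, 10, 30]
arr[6]=33 > 30: no swap
arr[7]=10 <= 30: swap with position 4, array becomes [29, 13, 29, 11, 10, 36, 33, 35, 30]

Place pivot at position 5: [29, 13, 29, 11, 10, 30, 33, 35, 36]
Pivot position: 5

After partitioning with pivot 30, the array becomes [29, 13, 29, 11, 10, 30, 33, 35, 36]. The pivot is placed at index 5. All elements to the left of the pivot are <= 30, and all elements to the right are > 30.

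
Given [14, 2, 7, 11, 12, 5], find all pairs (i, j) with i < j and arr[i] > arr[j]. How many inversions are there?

Finding inversions in [14, 2, 7, 11, 12, 5]:

(0, 1): arr[0]=14 > arr[1]=2
(0, 2): arr[0]=14 > arr[2]=7
(0, 3): arr[0]=14 > arr[3]=11
(0, 4): arr[0]=14 > arr[4]=12
(0, 5): arr[0]=14 > arr[5]=5
(2, 5): arr[2]=7 > arr[5]=5
(3, 5): arr[3]=11 > arr[5]=5
(4, 5): arr[4]=12 > arr[5]=5

Total inversions: 8

The array has 8 inversion(s): (0,1), (0,2), (0,3), (0,4), (0,5), (2,5), (3,5), (4,5). Each pair (i,j) satisfies i < j and arr[i] > arr[j].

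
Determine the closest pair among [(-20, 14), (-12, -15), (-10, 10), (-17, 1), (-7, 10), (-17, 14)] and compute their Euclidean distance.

Computing all pairwise distances among 6 points:

d((-20, 14), (-12, -15)) = 30.0832
d((-20, 14), (-10, 10)) = 10.7703
d((-20, 14), (-17, 1)) = 13.3417
d((-20, 14), (-7, 10)) = 13.6015
d((-20, 14), (-17, 14)) = 3.0 <-- minimum
d((-12, -15), (-10, 10)) = 25.0799
d((-12, -15), (-17, 1)) = 16.7631
d((-12, -15), (-7, 10)) = 25.4951
d((-12, -15), (-17, 14)) = 29.4279
d((-10, 10), (-17, 1)) = 11.4018
d((-10, 10), (-7, 10)) = 3.0 <-- minimum
d((-10, 10), (-17, 14)) = 8.0623
d((-17, 1), (-7, 10)) = 13.4536
d((-17, 1), (-17, 14)) = 13.0
d((-7, 10), (-17, 14)) = 10.7703

Minimum distance: 3.0 (tie among 2 pairs: (-20, 14) and (-17, 14); (-10, 10) and (-7, 10))

The minimum Euclidean distance is 3.0. There is a tie: 2 pairs achieve this minimum — (-20, 14) and (-17, 14); (-10, 10) and (-7, 10). Any of these is a valid closest pair. For 6 points, brute-force pairwise comparison is shown above. For large n, the divide-and-conquer algorithm (sort by x, recurse on halves, check the dividing strip) achieves O(n log n).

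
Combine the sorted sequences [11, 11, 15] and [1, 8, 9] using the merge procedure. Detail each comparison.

Merging process:

Compare 11 vs 1: take 1 from right. Merged: [1]
Compare 11 vs 8: take 8 from right. Merged: [1, 8]
Compare 11 vs 9: take 9 from right. Merged: [1, 8, 9]
Append remaining from left: [11, 11, 15]. Merged: [1, 8, 9, 11, 11, 15]

Final merged array: [1, 8, 9, 11, 11, 15]
Total comparisons: 3

The merged array is [1, 8, 9, 11, 11, 15], requiring 3 comparisons. The merge step runs in O(n) time where n is the total number of elements.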